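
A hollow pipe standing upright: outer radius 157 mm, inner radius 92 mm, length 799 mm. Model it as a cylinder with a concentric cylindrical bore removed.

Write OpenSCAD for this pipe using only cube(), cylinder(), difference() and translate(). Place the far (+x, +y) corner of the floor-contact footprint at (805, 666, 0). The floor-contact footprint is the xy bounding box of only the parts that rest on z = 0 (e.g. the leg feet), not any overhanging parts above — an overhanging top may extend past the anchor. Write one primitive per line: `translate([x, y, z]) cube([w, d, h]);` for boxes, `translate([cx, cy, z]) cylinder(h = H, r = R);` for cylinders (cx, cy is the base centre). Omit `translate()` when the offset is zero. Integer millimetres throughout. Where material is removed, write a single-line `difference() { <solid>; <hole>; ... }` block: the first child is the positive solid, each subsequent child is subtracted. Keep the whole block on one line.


difference() { translate([648, 509, 0]) cylinder(h = 799, r = 157); translate([648, 509, 0]) cylinder(h = 799, r = 92); }


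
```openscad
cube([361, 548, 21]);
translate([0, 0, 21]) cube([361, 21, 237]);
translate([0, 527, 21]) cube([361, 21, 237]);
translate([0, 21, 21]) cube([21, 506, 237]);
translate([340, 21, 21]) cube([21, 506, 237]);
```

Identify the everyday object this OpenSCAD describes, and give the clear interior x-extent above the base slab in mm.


An open box. The internal width is 319 mm.

A 361×548 base slab with four walls standing on it — an open box. The base is 361 mm wide and the walls are 21 mm thick, so the internal width is 361 − 2 × 21 = 319 mm.


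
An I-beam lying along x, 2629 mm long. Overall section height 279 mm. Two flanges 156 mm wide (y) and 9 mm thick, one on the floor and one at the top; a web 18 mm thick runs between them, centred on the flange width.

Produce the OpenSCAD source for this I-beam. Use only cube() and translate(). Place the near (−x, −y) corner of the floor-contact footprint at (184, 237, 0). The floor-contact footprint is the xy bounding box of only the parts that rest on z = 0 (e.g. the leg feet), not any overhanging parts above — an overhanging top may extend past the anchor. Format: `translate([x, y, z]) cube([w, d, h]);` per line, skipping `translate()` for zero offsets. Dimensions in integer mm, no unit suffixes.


translate([184, 237, 0]) cube([2629, 156, 9]);
translate([184, 306, 9]) cube([2629, 18, 261]);
translate([184, 237, 270]) cube([2629, 156, 9]);


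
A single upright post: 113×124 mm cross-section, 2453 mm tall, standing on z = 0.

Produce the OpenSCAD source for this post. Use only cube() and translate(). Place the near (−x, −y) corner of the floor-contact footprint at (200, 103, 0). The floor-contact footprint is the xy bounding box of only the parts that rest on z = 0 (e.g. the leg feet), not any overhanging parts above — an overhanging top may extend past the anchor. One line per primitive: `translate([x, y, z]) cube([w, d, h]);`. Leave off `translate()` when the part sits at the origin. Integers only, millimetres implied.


translate([200, 103, 0]) cube([113, 124, 2453]);


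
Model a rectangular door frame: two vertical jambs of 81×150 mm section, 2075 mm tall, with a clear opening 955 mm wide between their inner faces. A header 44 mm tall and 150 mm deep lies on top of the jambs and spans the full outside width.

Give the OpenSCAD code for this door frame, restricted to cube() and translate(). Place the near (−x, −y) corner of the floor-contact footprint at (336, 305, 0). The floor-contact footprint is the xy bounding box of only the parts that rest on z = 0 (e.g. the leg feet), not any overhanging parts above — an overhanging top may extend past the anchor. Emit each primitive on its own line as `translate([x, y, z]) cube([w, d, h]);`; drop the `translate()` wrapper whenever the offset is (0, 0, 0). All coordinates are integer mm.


translate([336, 305, 0]) cube([81, 150, 2075]);
translate([1372, 305, 0]) cube([81, 150, 2075]);
translate([336, 305, 2075]) cube([1117, 150, 44]);


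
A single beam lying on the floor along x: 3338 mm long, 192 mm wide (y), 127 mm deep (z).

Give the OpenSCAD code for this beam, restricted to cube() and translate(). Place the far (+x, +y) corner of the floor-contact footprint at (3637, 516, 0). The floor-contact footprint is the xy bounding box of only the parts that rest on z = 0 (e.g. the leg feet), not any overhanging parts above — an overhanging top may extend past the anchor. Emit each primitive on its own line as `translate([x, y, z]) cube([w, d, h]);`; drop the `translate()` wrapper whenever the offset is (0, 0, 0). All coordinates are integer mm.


translate([299, 324, 0]) cube([3338, 192, 127]);


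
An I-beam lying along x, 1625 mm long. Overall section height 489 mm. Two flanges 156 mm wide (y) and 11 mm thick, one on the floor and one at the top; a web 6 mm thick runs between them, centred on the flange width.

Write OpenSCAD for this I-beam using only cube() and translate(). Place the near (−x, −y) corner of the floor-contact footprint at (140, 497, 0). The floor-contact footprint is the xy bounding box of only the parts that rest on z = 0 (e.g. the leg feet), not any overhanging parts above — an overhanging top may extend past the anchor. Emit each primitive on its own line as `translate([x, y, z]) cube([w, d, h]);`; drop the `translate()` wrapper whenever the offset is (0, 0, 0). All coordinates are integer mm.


translate([140, 497, 0]) cube([1625, 156, 11]);
translate([140, 572, 11]) cube([1625, 6, 467]);
translate([140, 497, 478]) cube([1625, 156, 11]);


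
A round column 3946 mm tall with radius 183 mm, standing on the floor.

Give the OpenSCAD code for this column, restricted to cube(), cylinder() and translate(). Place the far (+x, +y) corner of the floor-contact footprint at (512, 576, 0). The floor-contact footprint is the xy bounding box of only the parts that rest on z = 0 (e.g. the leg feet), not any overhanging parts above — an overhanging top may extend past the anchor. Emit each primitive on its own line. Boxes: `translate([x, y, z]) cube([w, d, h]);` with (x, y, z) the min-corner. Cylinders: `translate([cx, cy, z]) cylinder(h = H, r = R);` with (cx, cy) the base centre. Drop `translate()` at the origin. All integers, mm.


translate([329, 393, 0]) cylinder(h = 3946, r = 183);


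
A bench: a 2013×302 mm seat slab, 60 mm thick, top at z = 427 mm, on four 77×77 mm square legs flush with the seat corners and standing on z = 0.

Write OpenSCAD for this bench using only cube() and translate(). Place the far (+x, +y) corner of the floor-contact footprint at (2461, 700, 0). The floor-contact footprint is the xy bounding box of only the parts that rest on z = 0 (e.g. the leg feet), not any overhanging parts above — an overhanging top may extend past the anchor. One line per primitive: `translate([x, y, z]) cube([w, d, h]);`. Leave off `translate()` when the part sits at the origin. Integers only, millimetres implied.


translate([448, 398, 367]) cube([2013, 302, 60]);
translate([448, 398, 0]) cube([77, 77, 367]);
translate([448, 623, 0]) cube([77, 77, 367]);
translate([2384, 398, 0]) cube([77, 77, 367]);
translate([2384, 623, 0]) cube([77, 77, 367]);


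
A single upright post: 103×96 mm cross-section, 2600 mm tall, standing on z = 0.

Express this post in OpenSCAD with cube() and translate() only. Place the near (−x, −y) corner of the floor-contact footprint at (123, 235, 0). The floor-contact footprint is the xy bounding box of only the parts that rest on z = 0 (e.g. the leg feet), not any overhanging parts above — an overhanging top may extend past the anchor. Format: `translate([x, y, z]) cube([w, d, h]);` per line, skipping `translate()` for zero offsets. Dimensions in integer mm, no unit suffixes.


translate([123, 235, 0]) cube([103, 96, 2600]);


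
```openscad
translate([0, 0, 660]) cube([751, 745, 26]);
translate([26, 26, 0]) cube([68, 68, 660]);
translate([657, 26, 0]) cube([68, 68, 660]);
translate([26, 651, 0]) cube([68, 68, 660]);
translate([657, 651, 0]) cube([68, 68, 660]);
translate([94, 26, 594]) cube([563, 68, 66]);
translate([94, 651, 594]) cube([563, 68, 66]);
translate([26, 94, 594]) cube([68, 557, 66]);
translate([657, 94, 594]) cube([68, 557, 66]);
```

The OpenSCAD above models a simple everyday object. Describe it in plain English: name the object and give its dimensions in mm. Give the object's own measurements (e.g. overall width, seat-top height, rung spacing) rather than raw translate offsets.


A table: top 751 mm (x) × 745 mm (y), 26 mm thick, upper face at z = 686 mm, on four 68×68 mm square legs, each inset 26 mm from the nearest pair of top edges from z = 0 to the bottom of the top. Four apron rails, 68 mm thick and 66 mm tall, run between adjacent legs with their top edges flush with the underside of the top and their outer faces flush with the legs' outer faces.


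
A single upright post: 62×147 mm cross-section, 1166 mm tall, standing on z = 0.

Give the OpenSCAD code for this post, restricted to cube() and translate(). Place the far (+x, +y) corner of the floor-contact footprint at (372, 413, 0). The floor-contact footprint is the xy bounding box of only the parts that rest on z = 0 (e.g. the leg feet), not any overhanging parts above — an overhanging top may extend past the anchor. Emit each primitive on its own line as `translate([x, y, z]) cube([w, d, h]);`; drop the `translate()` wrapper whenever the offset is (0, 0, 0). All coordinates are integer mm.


translate([310, 266, 0]) cube([62, 147, 1166]);


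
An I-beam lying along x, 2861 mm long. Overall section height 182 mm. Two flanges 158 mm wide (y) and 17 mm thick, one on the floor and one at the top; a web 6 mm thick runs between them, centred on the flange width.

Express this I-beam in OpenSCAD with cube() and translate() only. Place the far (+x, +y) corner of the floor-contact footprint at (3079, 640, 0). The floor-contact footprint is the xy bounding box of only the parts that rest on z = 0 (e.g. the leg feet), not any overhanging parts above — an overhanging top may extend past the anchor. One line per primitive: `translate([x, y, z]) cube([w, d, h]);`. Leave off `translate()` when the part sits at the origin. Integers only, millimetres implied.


translate([218, 482, 0]) cube([2861, 158, 17]);
translate([218, 558, 17]) cube([2861, 6, 148]);
translate([218, 482, 165]) cube([2861, 158, 17]);


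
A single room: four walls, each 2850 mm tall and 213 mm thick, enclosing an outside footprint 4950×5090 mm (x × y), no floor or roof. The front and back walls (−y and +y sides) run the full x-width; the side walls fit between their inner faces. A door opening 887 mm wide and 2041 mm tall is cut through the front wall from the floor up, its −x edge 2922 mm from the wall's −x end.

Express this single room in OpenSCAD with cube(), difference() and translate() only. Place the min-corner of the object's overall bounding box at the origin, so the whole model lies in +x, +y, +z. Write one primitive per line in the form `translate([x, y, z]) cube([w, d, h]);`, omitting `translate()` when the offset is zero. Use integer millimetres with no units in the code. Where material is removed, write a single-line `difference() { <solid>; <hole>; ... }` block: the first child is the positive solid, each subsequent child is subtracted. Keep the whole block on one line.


difference() { cube([4950, 213, 2850]); translate([2922, 0, 0]) cube([887, 213, 2041]); }
translate([0, 4877, 0]) cube([4950, 213, 2850]);
translate([0, 213, 0]) cube([213, 4664, 2850]);
translate([4737, 213, 0]) cube([213, 4664, 2850]);


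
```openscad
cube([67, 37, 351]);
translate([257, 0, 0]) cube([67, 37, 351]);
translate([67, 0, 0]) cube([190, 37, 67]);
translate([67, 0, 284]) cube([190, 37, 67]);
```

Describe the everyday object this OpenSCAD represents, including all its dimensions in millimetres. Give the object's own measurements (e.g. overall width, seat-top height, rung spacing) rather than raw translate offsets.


A rectangular picture frame lying in the x–z plane (depth along y). The opening is 190 mm wide (x) by 217 mm tall (z), surrounded by a border 67 mm wide on all four sides. The frame is 37 mm deep and is made of two full-height vertical stiles with two horizontal rails fitted between them.


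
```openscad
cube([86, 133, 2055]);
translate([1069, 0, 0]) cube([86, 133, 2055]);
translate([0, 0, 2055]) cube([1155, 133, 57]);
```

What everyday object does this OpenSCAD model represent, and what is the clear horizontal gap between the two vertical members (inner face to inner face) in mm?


A door frame. The clear opening width is 983 mm.

Two 2055 mm tall posts with a header on top — a door frame. The left jamb is 86 mm wide at x = 0; the right jamb starts at x = 1069. The clear opening is 1069 − 86 = 983 mm.


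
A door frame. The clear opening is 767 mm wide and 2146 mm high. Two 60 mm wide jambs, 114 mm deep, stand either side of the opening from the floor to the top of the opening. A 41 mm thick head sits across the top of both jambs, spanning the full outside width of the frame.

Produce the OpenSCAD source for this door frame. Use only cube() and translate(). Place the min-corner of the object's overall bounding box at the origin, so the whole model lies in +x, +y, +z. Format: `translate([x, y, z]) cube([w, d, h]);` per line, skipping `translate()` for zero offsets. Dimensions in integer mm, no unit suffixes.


cube([60, 114, 2146]);
translate([827, 0, 0]) cube([60, 114, 2146]);
translate([0, 0, 2146]) cube([887, 114, 41]);


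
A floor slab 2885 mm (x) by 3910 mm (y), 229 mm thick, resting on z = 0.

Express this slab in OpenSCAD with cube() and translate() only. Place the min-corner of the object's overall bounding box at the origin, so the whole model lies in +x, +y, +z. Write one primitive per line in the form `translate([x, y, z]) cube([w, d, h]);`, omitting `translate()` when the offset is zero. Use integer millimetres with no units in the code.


cube([2885, 3910, 229]);


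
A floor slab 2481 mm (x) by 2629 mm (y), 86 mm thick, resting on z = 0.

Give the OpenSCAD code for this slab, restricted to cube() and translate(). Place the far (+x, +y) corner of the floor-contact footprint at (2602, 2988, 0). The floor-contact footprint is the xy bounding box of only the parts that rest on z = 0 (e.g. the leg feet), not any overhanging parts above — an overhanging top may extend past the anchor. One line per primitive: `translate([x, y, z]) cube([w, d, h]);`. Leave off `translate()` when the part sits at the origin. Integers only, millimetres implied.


translate([121, 359, 0]) cube([2481, 2629, 86]);


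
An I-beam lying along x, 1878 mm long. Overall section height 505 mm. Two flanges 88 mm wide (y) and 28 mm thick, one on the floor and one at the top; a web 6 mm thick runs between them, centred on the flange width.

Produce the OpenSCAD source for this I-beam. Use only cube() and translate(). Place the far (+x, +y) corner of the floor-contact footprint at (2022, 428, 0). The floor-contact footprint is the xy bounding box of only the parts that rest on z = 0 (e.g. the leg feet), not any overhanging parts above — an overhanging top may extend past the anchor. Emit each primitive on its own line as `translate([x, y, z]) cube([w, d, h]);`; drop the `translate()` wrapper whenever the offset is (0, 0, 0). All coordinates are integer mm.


translate([144, 340, 0]) cube([1878, 88, 28]);
translate([144, 381, 28]) cube([1878, 6, 449]);
translate([144, 340, 477]) cube([1878, 88, 28]);


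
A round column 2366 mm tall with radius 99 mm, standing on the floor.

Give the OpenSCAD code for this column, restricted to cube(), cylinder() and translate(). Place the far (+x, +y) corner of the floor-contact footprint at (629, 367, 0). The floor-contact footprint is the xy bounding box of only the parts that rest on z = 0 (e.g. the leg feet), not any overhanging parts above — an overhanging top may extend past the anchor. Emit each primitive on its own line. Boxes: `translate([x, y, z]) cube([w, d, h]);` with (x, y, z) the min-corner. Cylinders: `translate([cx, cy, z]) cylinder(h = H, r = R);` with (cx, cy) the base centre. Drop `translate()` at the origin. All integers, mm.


translate([530, 268, 0]) cylinder(h = 2366, r = 99);


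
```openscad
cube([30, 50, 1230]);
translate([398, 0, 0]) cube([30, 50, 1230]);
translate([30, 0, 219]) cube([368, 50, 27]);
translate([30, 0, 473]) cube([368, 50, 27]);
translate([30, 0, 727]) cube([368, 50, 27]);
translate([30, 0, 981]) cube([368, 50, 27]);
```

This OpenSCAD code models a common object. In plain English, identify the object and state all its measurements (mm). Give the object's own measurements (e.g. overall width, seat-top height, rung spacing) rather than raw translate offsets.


A straight ladder. Two 30×50 mm vertical rails, 1230 mm tall, stand 428 mm apart (outside-to-outside) with their front faces coplanar on the −y side. 4 rungs, each 50 mm deep and 27 mm tall, span between the inner faces of the rails, front faces flush with the rails. The lowest rung's underside is at z = 219 mm and rungs are spaced 254 mm apart (underside to underside).


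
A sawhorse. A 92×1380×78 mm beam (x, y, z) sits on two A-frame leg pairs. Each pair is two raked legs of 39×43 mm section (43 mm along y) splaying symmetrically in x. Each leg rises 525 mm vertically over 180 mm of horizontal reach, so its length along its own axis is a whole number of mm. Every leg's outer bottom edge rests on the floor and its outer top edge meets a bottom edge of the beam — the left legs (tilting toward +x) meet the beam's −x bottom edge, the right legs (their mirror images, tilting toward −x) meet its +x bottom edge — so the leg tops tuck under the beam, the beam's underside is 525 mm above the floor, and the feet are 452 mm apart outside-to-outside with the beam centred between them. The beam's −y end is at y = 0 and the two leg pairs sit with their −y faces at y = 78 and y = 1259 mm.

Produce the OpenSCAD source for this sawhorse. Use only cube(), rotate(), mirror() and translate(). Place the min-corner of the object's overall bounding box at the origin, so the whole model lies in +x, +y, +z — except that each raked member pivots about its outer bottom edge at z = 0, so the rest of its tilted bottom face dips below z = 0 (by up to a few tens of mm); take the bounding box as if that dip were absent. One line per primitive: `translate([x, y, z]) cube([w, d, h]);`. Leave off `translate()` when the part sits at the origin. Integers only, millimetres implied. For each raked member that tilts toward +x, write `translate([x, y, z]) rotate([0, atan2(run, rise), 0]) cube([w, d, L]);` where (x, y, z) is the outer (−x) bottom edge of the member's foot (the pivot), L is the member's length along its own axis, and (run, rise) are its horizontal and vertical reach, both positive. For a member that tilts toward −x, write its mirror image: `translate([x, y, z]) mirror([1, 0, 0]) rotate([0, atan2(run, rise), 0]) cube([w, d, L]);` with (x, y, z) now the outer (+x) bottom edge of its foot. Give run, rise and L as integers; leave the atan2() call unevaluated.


translate([180, 0, 525]) cube([92, 1380, 78]);
translate([0, 78, 0]) rotate([0, atan2(180, 525), 0]) cube([39, 43, 555]);
translate([452, 78, 0]) mirror([1, 0, 0]) rotate([0, atan2(180, 525), 0]) cube([39, 43, 555]);
translate([0, 1259, 0]) rotate([0, atan2(180, 525), 0]) cube([39, 43, 555]);
translate([452, 1259, 0]) mirror([1, 0, 0]) rotate([0, atan2(180, 525), 0]) cube([39, 43, 555]);


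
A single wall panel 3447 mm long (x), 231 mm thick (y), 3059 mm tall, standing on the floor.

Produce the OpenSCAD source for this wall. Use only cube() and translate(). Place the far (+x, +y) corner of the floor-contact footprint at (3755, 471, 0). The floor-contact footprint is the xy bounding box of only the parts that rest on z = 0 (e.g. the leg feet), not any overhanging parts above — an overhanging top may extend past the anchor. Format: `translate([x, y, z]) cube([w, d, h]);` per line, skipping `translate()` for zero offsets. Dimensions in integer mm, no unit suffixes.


translate([308, 240, 0]) cube([3447, 231, 3059]);


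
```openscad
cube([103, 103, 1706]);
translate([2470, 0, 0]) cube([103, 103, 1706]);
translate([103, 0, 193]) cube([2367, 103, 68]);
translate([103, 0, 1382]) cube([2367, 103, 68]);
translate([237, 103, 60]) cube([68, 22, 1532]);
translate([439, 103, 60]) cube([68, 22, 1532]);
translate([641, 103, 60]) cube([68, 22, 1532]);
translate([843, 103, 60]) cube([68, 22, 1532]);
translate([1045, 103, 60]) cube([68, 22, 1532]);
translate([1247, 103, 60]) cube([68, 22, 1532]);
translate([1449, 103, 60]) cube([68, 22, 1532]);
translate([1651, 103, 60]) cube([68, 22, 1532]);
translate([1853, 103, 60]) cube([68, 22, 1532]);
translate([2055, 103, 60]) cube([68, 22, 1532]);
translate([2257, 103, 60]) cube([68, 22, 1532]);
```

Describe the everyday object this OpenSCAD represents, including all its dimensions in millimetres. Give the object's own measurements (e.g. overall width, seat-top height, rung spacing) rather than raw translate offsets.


A fence section. Two 103×103 mm posts, 1706 mm tall, stand on the floor with a clear span of 2367 mm between their inner faces. Two horizontal rails of 103×68 mm section span the gap between the posts with their undersides at z = 193 mm and z = 1382 mm, flush with the posts' −y face. 11 pickets, each 68 mm wide, 22 mm thick and 1532 mm tall, are fixed to the +y face of the rails with their bottoms at z = 60 mm, spaced across the span with a 134 mm gap after the −x post and between neighbouring pickets, with 145 mm left before the +x post.


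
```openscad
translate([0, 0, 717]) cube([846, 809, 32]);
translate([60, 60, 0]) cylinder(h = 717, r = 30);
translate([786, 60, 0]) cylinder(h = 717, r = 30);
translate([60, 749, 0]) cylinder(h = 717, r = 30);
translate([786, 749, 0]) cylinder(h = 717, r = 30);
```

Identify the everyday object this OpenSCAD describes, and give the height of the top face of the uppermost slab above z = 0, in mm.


A table. The table height is 749 mm.

A 846×809×32 slab sits at z = 717 on four Ø60 mm round legs — a table. The top surface is at 717 + 32 = 749 mm.


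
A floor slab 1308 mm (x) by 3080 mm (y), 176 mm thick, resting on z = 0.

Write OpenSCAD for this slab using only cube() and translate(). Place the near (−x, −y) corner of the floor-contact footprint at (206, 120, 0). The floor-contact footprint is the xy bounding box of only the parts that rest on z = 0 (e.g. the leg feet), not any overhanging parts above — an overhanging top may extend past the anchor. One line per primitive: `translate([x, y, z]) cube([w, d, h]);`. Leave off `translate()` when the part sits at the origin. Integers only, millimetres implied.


translate([206, 120, 0]) cube([1308, 3080, 176]);


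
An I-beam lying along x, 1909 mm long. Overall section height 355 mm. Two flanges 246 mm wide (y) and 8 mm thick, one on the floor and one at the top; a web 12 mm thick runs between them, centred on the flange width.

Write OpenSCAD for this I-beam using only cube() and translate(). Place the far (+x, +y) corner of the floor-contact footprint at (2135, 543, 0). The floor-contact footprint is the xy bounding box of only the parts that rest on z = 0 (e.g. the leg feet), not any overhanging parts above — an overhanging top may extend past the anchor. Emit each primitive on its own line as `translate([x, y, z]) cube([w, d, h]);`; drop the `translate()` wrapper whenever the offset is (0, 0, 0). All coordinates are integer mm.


translate([226, 297, 0]) cube([1909, 246, 8]);
translate([226, 414, 8]) cube([1909, 12, 339]);
translate([226, 297, 347]) cube([1909, 246, 8]);


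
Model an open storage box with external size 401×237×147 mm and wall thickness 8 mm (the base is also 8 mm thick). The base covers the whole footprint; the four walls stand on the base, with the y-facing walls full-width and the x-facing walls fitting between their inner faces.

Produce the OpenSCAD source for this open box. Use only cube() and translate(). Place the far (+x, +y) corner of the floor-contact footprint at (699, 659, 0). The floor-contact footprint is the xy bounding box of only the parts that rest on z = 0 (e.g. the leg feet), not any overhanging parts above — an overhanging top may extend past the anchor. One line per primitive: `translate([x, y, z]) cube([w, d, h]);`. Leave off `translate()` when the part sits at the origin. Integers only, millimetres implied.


translate([298, 422, 0]) cube([401, 237, 8]);
translate([298, 422, 8]) cube([401, 8, 139]);
translate([298, 651, 8]) cube([401, 8, 139]);
translate([298, 430, 8]) cube([8, 221, 139]);
translate([691, 430, 8]) cube([8, 221, 139]);


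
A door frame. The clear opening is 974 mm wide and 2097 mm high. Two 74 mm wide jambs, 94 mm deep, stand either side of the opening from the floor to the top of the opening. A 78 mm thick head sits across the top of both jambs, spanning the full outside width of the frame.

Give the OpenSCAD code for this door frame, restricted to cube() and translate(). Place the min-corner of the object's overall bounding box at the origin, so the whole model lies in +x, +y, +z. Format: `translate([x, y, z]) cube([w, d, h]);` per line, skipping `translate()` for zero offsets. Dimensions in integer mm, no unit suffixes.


cube([74, 94, 2097]);
translate([1048, 0, 0]) cube([74, 94, 2097]);
translate([0, 0, 2097]) cube([1122, 94, 78]);


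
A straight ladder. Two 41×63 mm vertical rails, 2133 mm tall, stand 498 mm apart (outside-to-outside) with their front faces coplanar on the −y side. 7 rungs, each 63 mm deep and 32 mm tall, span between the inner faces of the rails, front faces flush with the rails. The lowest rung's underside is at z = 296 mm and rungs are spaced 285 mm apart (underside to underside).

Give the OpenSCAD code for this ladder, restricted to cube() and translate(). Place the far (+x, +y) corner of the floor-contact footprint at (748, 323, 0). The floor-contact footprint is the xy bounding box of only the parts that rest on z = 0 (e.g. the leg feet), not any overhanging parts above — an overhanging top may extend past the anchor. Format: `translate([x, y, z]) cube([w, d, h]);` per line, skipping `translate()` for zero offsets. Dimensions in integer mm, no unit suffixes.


translate([250, 260, 0]) cube([41, 63, 2133]);
translate([707, 260, 0]) cube([41, 63, 2133]);
translate([291, 260, 296]) cube([416, 63, 32]);
translate([291, 260, 581]) cube([416, 63, 32]);
translate([291, 260, 866]) cube([416, 63, 32]);
translate([291, 260, 1151]) cube([416, 63, 32]);
translate([291, 260, 1436]) cube([416, 63, 32]);
translate([291, 260, 1721]) cube([416, 63, 32]);
translate([291, 260, 2006]) cube([416, 63, 32]);


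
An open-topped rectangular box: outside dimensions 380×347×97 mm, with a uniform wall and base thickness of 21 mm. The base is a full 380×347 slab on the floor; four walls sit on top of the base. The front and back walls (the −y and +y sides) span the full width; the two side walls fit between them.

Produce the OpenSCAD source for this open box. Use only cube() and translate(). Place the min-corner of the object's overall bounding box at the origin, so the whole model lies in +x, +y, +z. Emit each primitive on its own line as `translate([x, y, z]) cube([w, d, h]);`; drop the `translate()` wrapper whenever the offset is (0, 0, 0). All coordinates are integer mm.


cube([380, 347, 21]);
translate([0, 0, 21]) cube([380, 21, 76]);
translate([0, 326, 21]) cube([380, 21, 76]);
translate([0, 21, 21]) cube([21, 305, 76]);
translate([359, 21, 21]) cube([21, 305, 76]);


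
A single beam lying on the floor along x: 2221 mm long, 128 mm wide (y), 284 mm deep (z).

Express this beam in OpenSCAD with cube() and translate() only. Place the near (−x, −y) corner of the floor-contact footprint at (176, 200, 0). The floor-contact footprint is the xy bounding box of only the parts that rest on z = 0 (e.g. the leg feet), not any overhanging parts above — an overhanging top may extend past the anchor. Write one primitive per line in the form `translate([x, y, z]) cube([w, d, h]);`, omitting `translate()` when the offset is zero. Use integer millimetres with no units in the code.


translate([176, 200, 0]) cube([2221, 128, 284]);


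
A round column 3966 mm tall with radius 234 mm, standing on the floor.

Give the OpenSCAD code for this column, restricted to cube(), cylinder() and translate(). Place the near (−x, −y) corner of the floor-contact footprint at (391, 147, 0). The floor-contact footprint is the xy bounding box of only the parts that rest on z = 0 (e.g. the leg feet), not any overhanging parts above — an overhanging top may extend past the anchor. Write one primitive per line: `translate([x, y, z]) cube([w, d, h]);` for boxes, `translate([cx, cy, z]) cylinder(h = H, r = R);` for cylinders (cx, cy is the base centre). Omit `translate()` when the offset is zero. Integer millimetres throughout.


translate([625, 381, 0]) cylinder(h = 3966, r = 234);


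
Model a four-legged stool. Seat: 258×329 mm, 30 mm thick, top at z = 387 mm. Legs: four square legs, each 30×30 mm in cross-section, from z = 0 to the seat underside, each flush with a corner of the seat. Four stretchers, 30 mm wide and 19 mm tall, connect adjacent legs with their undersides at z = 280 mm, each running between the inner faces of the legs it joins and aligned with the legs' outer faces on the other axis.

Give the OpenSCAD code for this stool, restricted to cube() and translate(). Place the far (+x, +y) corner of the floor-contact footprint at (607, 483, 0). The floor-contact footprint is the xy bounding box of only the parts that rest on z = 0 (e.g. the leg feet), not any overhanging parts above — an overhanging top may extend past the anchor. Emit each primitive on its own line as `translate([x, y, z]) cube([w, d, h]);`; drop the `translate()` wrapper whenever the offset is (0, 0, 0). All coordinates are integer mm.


translate([349, 154, 357]) cube([258, 329, 30]);
translate([349, 154, 0]) cube([30, 30, 357]);
translate([577, 154, 0]) cube([30, 30, 357]);
translate([349, 453, 0]) cube([30, 30, 357]);
translate([577, 453, 0]) cube([30, 30, 357]);
translate([379, 154, 280]) cube([198, 30, 19]);
translate([379, 453, 280]) cube([198, 30, 19]);
translate([349, 184, 280]) cube([30, 269, 19]);
translate([577, 184, 280]) cube([30, 269, 19]);


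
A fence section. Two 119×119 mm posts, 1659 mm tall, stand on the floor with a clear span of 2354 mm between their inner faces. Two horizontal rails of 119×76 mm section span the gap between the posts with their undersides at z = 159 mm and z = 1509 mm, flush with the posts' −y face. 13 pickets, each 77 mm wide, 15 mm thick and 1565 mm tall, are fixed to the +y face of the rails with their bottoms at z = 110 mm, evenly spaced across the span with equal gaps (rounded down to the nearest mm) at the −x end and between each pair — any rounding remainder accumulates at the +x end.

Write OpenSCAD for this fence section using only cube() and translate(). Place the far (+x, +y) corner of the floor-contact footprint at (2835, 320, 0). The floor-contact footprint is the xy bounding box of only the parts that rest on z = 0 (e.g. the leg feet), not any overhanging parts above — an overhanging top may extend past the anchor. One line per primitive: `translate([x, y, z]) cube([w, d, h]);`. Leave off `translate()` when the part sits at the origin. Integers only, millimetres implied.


translate([243, 201, 0]) cube([119, 119, 1659]);
translate([2716, 201, 0]) cube([119, 119, 1659]);
translate([362, 201, 159]) cube([2354, 119, 76]);
translate([362, 201, 1509]) cube([2354, 119, 76]);
translate([458, 320, 110]) cube([77, 15, 1565]);
translate([631, 320, 110]) cube([77, 15, 1565]);
translate([804, 320, 110]) cube([77, 15, 1565]);
translate([977, 320, 110]) cube([77, 15, 1565]);
translate([1150, 320, 110]) cube([77, 15, 1565]);
translate([1323, 320, 110]) cube([77, 15, 1565]);
translate([1496, 320, 110]) cube([77, 15, 1565]);
translate([1669, 320, 110]) cube([77, 15, 1565]);
translate([1842, 320, 110]) cube([77, 15, 1565]);
translate([2015, 320, 110]) cube([77, 15, 1565]);
translate([2188, 320, 110]) cube([77, 15, 1565]);
translate([2361, 320, 110]) cube([77, 15, 1565]);
translate([2534, 320, 110]) cube([77, 15, 1565]);


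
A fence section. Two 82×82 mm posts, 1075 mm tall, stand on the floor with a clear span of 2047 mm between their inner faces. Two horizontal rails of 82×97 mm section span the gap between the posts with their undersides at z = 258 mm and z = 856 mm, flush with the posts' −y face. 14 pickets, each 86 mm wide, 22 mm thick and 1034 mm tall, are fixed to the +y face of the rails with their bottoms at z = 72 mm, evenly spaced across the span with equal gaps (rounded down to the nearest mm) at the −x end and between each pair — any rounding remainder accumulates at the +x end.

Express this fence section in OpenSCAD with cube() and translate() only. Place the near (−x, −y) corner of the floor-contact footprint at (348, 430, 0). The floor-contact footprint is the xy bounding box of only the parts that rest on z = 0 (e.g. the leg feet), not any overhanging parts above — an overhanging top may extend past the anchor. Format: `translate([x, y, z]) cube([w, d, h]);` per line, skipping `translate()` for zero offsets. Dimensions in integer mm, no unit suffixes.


translate([348, 430, 0]) cube([82, 82, 1075]);
translate([2477, 430, 0]) cube([82, 82, 1075]);
translate([430, 430, 258]) cube([2047, 82, 97]);
translate([430, 430, 856]) cube([2047, 82, 97]);
translate([486, 512, 72]) cube([86, 22, 1034]);
translate([628, 512, 72]) cube([86, 22, 1034]);
translate([770, 512, 72]) cube([86, 22, 1034]);
translate([912, 512, 72]) cube([86, 22, 1034]);
translate([1054, 512, 72]) cube([86, 22, 1034]);
translate([1196, 512, 72]) cube([86, 22, 1034]);
translate([1338, 512, 72]) cube([86, 22, 1034]);
translate([1480, 512, 72]) cube([86, 22, 1034]);
translate([1622, 512, 72]) cube([86, 22, 1034]);
translate([1764, 512, 72]) cube([86, 22, 1034]);
translate([1906, 512, 72]) cube([86, 22, 1034]);
translate([2048, 512, 72]) cube([86, 22, 1034]);
translate([2190, 512, 72]) cube([86, 22, 1034]);
translate([2332, 512, 72]) cube([86, 22, 1034]);


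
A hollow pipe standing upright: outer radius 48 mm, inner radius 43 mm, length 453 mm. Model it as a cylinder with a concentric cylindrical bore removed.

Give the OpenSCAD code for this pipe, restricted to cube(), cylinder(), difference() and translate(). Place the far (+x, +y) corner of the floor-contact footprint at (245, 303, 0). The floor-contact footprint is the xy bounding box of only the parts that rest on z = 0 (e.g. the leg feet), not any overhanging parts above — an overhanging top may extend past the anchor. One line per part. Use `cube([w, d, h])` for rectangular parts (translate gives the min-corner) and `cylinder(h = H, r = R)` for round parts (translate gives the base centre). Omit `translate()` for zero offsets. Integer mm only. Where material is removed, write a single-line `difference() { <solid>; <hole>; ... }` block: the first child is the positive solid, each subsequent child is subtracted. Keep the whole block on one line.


difference() { translate([197, 255, 0]) cylinder(h = 453, r = 48); translate([197, 255, 0]) cylinder(h = 453, r = 43); }


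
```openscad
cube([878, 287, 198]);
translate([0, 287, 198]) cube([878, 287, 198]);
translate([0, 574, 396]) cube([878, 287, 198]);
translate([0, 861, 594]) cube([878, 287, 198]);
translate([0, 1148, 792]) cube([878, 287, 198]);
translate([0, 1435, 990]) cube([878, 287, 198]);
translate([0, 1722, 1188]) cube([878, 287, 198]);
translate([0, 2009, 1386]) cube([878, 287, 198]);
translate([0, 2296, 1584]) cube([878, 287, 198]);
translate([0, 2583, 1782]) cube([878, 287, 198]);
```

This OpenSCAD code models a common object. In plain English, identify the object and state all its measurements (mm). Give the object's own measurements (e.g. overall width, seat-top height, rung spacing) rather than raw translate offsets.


A straight staircase of 10 solid steps. Each step is 878 mm wide (x), 287 mm deep (y, the going) and 198 mm tall (the rise). The first step rests on the floor; each subsequent step sits one going further in +y and one rise higher in +z, directly behind and above the previous step with no overlap.


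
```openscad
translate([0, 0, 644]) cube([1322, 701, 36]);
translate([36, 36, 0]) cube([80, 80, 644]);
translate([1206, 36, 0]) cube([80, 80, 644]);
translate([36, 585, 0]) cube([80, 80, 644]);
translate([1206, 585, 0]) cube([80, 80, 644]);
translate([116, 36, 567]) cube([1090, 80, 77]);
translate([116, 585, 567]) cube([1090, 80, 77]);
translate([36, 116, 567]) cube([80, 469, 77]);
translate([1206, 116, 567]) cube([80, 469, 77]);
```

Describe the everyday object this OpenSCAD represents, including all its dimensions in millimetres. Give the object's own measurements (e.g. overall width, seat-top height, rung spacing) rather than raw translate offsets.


A table: top 1322 mm (x) × 701 mm (y), 36 mm thick, upper face at z = 680 mm, on four 80×80 mm square legs, each inset 36 mm from the nearest pair of top edges from z = 0 to the bottom of the top. Four apron rails, 80 mm thick and 77 mm tall, run between adjacent legs with their top edges flush with the underside of the top and their outer faces flush with the legs' outer faces.


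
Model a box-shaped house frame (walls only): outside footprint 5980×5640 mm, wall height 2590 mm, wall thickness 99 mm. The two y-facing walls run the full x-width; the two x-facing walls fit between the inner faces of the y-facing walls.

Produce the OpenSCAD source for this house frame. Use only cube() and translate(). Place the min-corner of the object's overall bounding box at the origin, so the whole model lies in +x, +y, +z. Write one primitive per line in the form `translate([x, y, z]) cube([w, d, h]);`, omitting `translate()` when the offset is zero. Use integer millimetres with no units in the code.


cube([5980, 99, 2590]);
translate([0, 5541, 0]) cube([5980, 99, 2590]);
translate([0, 99, 0]) cube([99, 5442, 2590]);
translate([5881, 99, 0]) cube([99, 5442, 2590]);


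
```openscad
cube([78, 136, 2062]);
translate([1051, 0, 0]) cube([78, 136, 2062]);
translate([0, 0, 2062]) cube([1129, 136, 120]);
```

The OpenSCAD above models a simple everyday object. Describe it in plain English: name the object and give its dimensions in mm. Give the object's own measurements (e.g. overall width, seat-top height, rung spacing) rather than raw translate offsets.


A door frame. The clear opening is 973 mm wide and 2062 mm high. Two 78 mm wide jambs, 136 mm deep, stand either side of the opening from the floor to the top of the opening. A 120 mm thick head sits across the top of both jambs, spanning the full outside width of the frame.


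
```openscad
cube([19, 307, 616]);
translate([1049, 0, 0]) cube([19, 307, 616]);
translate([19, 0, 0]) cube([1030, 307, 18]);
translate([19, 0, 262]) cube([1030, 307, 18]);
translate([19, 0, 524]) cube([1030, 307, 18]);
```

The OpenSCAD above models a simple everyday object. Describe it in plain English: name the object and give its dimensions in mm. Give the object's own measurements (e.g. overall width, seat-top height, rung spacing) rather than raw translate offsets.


An open bookshelf. Two side panels, each 19 mm thick, 307 mm deep and 616 mm tall, stand 1068 mm apart (outside-to-outside). Between them sit 3 shelves, each 18 mm thick and 307 mm deep, spanning the full gap between the sides. The bottom shelf rests on the floor (its underside at z = 0) and the clear gap between one shelf's top and the next shelf's underside is 244 mm.


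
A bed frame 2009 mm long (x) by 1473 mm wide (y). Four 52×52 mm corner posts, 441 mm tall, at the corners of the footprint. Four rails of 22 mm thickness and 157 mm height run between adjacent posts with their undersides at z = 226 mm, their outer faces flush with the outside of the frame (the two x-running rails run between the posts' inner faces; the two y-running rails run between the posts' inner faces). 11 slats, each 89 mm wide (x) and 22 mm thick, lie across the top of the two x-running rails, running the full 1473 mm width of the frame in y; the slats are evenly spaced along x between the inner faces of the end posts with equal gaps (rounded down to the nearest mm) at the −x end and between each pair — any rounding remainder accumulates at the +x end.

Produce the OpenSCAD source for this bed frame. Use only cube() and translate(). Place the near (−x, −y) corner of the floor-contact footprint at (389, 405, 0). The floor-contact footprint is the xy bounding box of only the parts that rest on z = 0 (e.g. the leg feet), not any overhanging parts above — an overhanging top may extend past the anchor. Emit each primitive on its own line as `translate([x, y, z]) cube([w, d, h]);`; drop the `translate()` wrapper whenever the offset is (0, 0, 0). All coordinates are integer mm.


translate([389, 405, 0]) cube([52, 52, 441]);
translate([389, 1826, 0]) cube([52, 52, 441]);
translate([2346, 405, 0]) cube([52, 52, 441]);
translate([2346, 1826, 0]) cube([52, 52, 441]);
translate([441, 405, 226]) cube([1905, 22, 157]);
translate([441, 1856, 226]) cube([1905, 22, 157]);
translate([389, 457, 226]) cube([22, 1369, 157]);
translate([2376, 457, 226]) cube([22, 1369, 157]);
translate([518, 405, 383]) cube([89, 1473, 22]);
translate([684, 405, 383]) cube([89, 1473, 22]);
translate([850, 405, 383]) cube([89, 1473, 22]);
translate([1016, 405, 383]) cube([89, 1473, 22]);
translate([1182, 405, 383]) cube([89, 1473, 22]);
translate([1348, 405, 383]) cube([89, 1473, 22]);
translate([1514, 405, 383]) cube([89, 1473, 22]);
translate([1680, 405, 383]) cube([89, 1473, 22]);
translate([1846, 405, 383]) cube([89, 1473, 22]);
translate([2012, 405, 383]) cube([89, 1473, 22]);
translate([2178, 405, 383]) cube([89, 1473, 22]);
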